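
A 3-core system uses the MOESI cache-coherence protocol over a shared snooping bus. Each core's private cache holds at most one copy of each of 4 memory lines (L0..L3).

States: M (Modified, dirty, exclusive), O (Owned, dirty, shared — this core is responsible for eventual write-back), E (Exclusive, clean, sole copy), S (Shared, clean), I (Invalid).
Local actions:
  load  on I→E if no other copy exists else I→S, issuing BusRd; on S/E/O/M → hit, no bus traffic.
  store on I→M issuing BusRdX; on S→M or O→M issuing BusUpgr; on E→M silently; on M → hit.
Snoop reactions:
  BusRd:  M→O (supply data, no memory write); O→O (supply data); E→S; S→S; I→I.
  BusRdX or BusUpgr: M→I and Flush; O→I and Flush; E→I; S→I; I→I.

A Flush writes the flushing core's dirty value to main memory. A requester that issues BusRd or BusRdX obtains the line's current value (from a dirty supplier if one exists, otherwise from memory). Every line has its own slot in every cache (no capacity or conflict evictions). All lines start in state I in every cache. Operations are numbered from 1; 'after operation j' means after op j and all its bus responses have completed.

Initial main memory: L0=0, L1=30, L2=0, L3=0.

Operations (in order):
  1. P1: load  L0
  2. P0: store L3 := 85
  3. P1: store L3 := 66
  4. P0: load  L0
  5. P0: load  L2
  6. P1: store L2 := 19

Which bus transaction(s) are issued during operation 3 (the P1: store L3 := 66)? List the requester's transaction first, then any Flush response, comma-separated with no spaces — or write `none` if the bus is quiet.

bus = BusRdX,Flush

[1] P1: load  L0 | P0:I, P1:E(0), P2:I | bus: BusRd
[2] P0: store L3 := 85 | P0:M(85), P1:I, P2:I | bus: BusRdX
[3] P1: store L3 := 66 | P0:I, P1:M(66), P2:I | bus: BusRdX,Flush
[4] P0: load  L0 | P0:S(0), P1:S(0), P2:I | bus: BusRd
[5] P0: load  L2 | P0:E(0), P1:I, P2:I | bus: BusRd
[6] P1: store L2 := 19 | P0:I, P1:M(19), P2:I | bus: BusRdX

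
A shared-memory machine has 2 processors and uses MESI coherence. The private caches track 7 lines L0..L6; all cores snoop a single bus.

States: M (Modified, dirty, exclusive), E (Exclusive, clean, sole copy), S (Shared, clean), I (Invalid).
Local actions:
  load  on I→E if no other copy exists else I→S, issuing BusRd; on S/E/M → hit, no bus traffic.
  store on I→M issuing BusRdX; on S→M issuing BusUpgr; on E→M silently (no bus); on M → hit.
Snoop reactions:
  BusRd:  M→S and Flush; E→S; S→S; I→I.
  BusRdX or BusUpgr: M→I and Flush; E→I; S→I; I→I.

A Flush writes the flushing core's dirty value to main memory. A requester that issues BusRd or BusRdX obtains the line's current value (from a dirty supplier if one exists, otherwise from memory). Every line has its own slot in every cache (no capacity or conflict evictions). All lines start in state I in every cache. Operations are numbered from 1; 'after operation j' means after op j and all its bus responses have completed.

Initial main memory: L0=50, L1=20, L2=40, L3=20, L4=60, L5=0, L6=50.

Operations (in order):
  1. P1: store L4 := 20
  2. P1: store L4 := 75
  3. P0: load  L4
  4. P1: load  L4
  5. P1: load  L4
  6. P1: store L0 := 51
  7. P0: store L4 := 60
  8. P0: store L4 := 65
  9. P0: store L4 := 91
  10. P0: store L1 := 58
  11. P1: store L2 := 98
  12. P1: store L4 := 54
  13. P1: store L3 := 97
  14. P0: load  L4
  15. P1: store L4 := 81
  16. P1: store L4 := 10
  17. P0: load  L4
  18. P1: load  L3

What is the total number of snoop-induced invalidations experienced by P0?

[1] P1: store L4 := 20 | P0:I, P1:M(20) | bus: BusRdX
[2] P1: store L4 := 75 | P0:I, P1:M(75) | bus: none
[3] P0: load  L4 | P0:S(75), P1:S(75) | bus: BusRd,Flush
[4] P1: load  L4 | P0:S(75), P1:S(75) | bus: none
[5] P1: load  L4 | P0:S(75), P1:S(75) | bus: none
[6] P1: store L0 := 51 | P0:I, P1:M(51) | bus: BusRdX
[7] P0: store L4 := 60 | P0:M(60), P1:I | bus: BusUpgr
[8] P0: store L4 := 65 | P0:M(65), P1:I | bus: none
[9] P0: store L4 := 91 | P0:M(91), P1:I | bus: none
[10] P0: store L1 := 58 | P0:M(58), P1:I | bus: BusRdX
[11] P1: store L2 := 98 | P0:I, P1:M(98) | bus: BusRdX
[12] P1: store L4 := 54 | P0:I, P1:M(54) | bus: BusRdX,Flush
[13] P1: store L3 := 97 | P0:I, P1:M(97) | bus: BusRdX
[14] P0: load  L4 | P0:S(54), P1:S(54) | bus: BusRd,Flush
[15] P1: store L4 := 81 | P0:I, P1:M(81) | bus: BusUpgr
[16] P1: store L4 := 10 | P0:I, P1:M(10) | bus: none
[17] P0: load  L4 | P0:S(10), P1:S(10) | bus: BusRd,Flush
[18] P1: load  L3 | P0:I, P1:M(97) | bus: none

invalidations = 2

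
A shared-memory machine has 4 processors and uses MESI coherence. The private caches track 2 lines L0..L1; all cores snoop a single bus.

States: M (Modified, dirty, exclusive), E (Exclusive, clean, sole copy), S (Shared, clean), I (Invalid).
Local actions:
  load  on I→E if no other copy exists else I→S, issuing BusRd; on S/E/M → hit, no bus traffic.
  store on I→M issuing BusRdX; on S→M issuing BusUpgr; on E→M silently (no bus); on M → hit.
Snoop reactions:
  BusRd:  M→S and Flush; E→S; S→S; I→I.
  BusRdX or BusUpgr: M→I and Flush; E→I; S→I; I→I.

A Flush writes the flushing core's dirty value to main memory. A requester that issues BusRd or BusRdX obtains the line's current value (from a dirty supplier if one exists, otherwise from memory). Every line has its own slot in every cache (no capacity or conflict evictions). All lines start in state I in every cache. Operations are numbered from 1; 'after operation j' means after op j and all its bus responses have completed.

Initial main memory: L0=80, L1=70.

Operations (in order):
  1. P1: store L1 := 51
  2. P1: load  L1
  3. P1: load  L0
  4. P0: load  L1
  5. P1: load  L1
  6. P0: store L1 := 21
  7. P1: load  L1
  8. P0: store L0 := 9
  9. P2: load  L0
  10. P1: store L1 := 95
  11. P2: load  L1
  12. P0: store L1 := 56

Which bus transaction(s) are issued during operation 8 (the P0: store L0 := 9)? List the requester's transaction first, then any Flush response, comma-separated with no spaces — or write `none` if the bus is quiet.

[1] P1: store L1 := 51 | P0:I, P1:M(51), P2:I, P3:I | bus: BusRdX
[2] P1: load  L1 | P0:I, P1:M(51), P2:I, P3:I | bus: none
[3] P1: load  L0 | P0:I, P1:E(80), P2:I, P3:I | bus: BusRd
[4] P0: load  L1 | P0:S(51), P1:S(51), P2:I, P3:I | bus: BusRd,Flush
[5] P1: load  L1 | P0:S(51), P1:S(51), P2:I, P3:I | bus: none
[6] P0: store L1 := 21 | P0:M(21), P1:I, P2:I, P3:I | bus: BusUpgr
[7] P1: load  L1 | P0:S(21), P1:S(21), P2:I, P3:I | bus: BusRd,Flush
[8] P0: store L0 := 9 | P0:M(9), P1:I, P2:I, P3:I | bus: BusRdX
[9] P2: load  L0 | P0:S(9), P1:I, P2:S(9), P3:I | bus: BusRd,Flush
[10] P1: store L1 := 95 | P0:I, P1:M(95), P2:I, P3:I | bus: BusUpgr
[11] P2: load  L1 | P0:I, P1:S(95), P2:S(95), P3:I | bus: BusRd,Flush
[12] P0: store L1 := 56 | P0:M(56), P1:I, P2:I, P3:I | bus: BusRdX

bus = BusRdX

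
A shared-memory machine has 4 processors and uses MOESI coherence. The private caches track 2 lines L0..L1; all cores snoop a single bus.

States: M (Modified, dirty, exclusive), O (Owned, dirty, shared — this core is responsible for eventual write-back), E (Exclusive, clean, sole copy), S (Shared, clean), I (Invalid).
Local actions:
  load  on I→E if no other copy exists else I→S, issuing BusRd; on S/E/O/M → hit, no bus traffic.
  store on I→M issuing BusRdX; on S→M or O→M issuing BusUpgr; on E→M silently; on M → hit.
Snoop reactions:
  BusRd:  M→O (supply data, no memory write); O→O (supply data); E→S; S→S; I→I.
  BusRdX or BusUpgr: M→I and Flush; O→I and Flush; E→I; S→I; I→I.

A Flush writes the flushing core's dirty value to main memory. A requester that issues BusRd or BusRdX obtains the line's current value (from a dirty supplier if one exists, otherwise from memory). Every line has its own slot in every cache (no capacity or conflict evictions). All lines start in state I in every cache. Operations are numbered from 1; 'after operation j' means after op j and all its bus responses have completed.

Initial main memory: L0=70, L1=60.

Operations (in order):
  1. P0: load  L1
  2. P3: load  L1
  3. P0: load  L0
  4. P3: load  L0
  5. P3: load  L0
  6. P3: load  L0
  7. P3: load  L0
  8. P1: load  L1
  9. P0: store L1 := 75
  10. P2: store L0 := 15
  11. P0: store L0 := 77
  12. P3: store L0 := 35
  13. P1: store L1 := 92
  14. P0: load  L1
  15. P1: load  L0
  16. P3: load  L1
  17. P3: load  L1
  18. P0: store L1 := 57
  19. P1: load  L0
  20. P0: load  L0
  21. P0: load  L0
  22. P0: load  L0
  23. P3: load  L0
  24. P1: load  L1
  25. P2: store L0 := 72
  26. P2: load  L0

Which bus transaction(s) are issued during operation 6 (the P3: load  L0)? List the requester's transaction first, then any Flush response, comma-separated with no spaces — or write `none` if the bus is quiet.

step 1: P0: load  L1  ⟶  EIII  (L1)  txn=BusRd  M[L1]=60
step 2: P3: load  L1  ⟶  SIIS  (L1)  txn=BusRd  M[L1]=60
step 3: P0: load  L0  ⟶  EIII  (L0)  txn=BusRd  M[L0]=70
step 4: P3: load  L0  ⟶  SIIS  (L0)  txn=BusRd  M[L0]=70
step 5: P3: load  L0  ⟶  SIIS  (L0)  txn=∅  M[L0]=70
step 6: P3: load  L0  ⟶  SIIS  (L0)  txn=∅  M[L0]=70
step 7: P3: load  L0  ⟶  SIIS  (L0)  txn=∅  M[L0]=70
step 8: P1: load  L1  ⟶  SSIS  (L1)  txn=BusRd  M[L1]=60
step 9: P0: store L1 := 75  ⟶  MIII  (L1)  txn=BusUpgr  M[L1]=60
step 10: P2: store L0 := 15  ⟶  IIMI  (L0)  txn=BusRdX  M[L0]=70
step 11: P0: store L0 := 77  ⟶  MIII  (L0)  txn=BusRdX+Flush  M[L0]=15
step 12: P3: store L0 := 35  ⟶  IIIM  (L0)  txn=BusRdX+Flush  M[L0]=77
step 13: P1: store L1 := 92  ⟶  IMII  (L1)  txn=BusRdX+Flush  M[L1]=75
step 14: P0: load  L1  ⟶  SOII  (L1)  txn=BusRd  M[L1]=75
step 15: P1: load  L0  ⟶  ISIO  (L0)  txn=BusRd  M[L0]=77
step 16: P3: load  L1  ⟶  SOIS  (L1)  txn=BusRd  M[L1]=75
step 17: P3: load  L1  ⟶  SOIS  (L1)  txn=∅  M[L1]=75
step 18: P0: store L1 := 57  ⟶  MIII  (L1)  txn=BusUpgr+Flush  M[L1]=92
step 19: P1: load  L0  ⟶  ISIO  (L0)  txn=∅  M[L0]=77
step 20: P0: load  L0  ⟶  SSIO  (L0)  txn=BusRd  M[L0]=77
step 21: P0: load  L0  ⟶  SSIO  (L0)  txn=∅  M[L0]=77
step 22: P0: load  L0  ⟶  SSIO  (L0)  txn=∅  M[L0]=77
step 23: P3: load  L0  ⟶  SSIO  (L0)  txn=∅  M[L0]=77
step 24: P1: load  L1  ⟶  OSII  (L1)  txn=BusRd  M[L1]=92
step 25: P2: store L0 := 72  ⟶  IIMI  (L0)  txn=BusRdX+Flush  M[L0]=35
step 26: P2: load  L0  ⟶  IIMI  (L0)  txn=∅  M[L0]=35

bus = none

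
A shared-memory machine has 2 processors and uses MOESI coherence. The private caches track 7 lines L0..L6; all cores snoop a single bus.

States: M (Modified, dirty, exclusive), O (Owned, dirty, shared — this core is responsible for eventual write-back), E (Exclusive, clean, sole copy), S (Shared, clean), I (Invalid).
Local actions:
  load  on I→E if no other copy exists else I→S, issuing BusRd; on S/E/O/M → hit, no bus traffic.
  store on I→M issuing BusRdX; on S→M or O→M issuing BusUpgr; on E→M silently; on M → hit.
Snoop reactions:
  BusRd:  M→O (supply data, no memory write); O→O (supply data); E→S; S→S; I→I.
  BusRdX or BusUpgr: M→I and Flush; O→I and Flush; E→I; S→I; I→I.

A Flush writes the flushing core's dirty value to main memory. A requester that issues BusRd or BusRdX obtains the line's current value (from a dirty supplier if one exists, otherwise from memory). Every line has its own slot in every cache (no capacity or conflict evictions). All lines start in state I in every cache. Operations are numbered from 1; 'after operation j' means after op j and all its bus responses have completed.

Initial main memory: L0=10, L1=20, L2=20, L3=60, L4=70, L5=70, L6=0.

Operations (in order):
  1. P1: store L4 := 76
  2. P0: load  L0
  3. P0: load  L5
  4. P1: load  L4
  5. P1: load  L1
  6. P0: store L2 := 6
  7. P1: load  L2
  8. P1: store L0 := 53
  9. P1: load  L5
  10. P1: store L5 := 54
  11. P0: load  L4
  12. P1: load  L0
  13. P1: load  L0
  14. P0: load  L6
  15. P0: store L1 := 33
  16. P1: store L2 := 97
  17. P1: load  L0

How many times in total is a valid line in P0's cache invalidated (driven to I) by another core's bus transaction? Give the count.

1. P1: store L4 := 76  bus=[BusRdX]  L4: P0=I P1=M  mem[L4]=70
2. P0: load  L0  bus=[BusRd]  L0: P0=E P1=I  mem[L0]=10
3. P0: load  L5  bus=[BusRd]  L5: P0=E P1=I  mem[L5]=70
4. P1: load  L4  bus=[-]  L4: P0=I P1=M  mem[L4]=70
5. P1: load  L1  bus=[BusRd]  L1: P0=I P1=E  mem[L1]=20
6. P0: store L2 := 6  bus=[BusRdX]  L2: P0=M P1=I  mem[L2]=20
7. P1: load  L2  bus=[BusRd]  L2: P0=O P1=S  mem[L2]=20
8. P1: store L0 := 53  bus=[BusRdX]  L0: P0=I P1=M  mem[L0]=10
9. P1: load  L5  bus=[BusRd]  L5: P0=S P1=S  mem[L5]=70
10. P1: store L5 := 54  bus=[BusUpgr]  L5: P0=I P1=M  mem[L5]=70
11. P0: load  L4  bus=[BusRd]  L4: P0=S P1=O  mem[L4]=70
12. P1: load  L0  bus=[-]  L0: P0=I P1=M  mem[L0]=10
13. P1: load  L0  bus=[-]  L0: P0=I P1=M  mem[L0]=10
14. P0: load  L6  bus=[BusRd]  L6: P0=E P1=I  mem[L6]=0
15. P0: store L1 := 33  bus=[BusRdX]  L1: P0=M P1=I  mem[L1]=20
16. P1: store L2 := 97  bus=[BusUpgr,Flush]  L2: P0=I P1=M  mem[L2]=6
17. P1: load  L0  bus=[-]  L0: P0=I P1=M  mem[L0]=10

invalidations = 3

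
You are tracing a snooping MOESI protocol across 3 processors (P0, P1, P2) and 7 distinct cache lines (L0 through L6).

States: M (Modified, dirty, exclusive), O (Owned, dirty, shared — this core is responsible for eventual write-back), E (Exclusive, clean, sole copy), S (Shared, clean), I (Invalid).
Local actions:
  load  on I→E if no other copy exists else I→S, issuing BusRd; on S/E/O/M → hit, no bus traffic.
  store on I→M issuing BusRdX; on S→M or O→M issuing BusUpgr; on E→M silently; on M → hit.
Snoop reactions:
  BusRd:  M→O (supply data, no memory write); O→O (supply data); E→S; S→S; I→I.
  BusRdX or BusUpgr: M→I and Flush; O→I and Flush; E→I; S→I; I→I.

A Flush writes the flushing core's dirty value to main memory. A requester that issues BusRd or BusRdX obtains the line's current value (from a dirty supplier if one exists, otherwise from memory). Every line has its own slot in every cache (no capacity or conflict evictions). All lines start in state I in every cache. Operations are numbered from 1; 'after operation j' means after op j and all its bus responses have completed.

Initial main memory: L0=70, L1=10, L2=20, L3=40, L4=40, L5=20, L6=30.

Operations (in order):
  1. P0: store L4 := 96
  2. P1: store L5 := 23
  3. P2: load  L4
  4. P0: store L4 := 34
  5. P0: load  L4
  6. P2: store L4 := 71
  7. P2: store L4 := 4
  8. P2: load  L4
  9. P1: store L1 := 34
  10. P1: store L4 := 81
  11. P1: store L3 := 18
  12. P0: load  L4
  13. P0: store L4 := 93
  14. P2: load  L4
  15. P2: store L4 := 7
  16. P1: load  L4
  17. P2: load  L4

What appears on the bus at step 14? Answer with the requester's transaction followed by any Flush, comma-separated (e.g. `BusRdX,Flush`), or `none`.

1. P0: store L4 := 96  bus=[BusRdX]  L4: P0=M P1=I P2=I  mem[L4]=40
2. P1: store L5 := 23  bus=[BusRdX]  L5: P0=I P1=M P2=I  mem[L5]=20
3. P2: load  L4  bus=[BusRd]  L4: P0=O P1=I P2=S  mem[L4]=40
4. P0: store L4 := 34  bus=[BusUpgr]  L4: P0=M P1=I P2=I  mem[L4]=40
5. P0: load  L4  bus=[-]  L4: P0=M P1=I P2=I  mem[L4]=40
6. P2: store L4 := 71  bus=[BusRdX,Flush]  L4: P0=I P1=I P2=M  mem[L4]=34
7. P2: store L4 := 4  bus=[-]  L4: P0=I P1=I P2=M  mem[L4]=34
8. P2: load  L4  bus=[-]  L4: P0=I P1=I P2=M  mem[L4]=34
9. P1: store L1 := 34  bus=[BusRdX]  L1: P0=I P1=M P2=I  mem[L1]=10
10. P1: store L4 := 81  bus=[BusRdX,Flush]  L4: P0=I P1=M P2=I  mem[L4]=4
11. P1: store L3 := 18  bus=[BusRdX]  L3: P0=I P1=M P2=I  mem[L3]=40
12. P0: load  L4  bus=[BusRd]  L4: P0=S P1=O P2=I  mem[L4]=4
13. P0: store L4 := 93  bus=[BusUpgr,Flush]  L4: P0=M P1=I P2=I  mem[L4]=81
14. P2: load  L4  bus=[BusRd]  L4: P0=O P1=I P2=S  mem[L4]=81
15. P2: store L4 := 7  bus=[BusUpgr,Flush]  L4: P0=I P1=I P2=M  mem[L4]=93
16. P1: load  L4  bus=[BusRd]  L4: P0=I P1=S P2=O  mem[L4]=93
17. P2: load  L4  bus=[-]  L4: P0=I P1=S P2=O  mem[L4]=93

bus = BusRd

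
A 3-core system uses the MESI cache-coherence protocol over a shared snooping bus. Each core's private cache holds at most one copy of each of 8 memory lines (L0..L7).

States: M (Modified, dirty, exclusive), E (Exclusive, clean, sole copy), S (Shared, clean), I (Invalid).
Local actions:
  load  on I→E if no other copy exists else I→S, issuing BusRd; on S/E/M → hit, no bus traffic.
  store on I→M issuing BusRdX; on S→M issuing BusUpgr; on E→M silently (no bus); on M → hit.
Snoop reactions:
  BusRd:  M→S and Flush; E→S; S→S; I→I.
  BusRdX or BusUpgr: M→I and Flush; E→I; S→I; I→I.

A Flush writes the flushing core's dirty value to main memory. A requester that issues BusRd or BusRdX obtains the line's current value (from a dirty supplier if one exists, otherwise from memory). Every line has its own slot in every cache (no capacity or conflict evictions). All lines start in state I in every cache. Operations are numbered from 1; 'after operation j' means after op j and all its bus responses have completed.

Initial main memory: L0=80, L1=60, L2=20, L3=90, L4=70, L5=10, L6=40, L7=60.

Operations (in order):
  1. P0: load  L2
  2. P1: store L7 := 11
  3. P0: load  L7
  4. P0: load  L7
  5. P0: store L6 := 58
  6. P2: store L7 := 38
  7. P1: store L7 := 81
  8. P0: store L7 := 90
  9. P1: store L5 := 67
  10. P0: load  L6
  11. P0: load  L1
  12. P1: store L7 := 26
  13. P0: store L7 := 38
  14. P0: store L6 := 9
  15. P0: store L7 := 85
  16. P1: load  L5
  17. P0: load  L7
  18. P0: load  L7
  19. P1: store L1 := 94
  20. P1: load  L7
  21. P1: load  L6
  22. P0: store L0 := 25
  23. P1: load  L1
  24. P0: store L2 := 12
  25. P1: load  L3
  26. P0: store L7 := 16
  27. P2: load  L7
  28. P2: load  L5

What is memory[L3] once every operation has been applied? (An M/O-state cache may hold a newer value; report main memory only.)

memory[L3] = 90

step 1: P0: load  L2  ⟶  EII  (L2)  txn=BusRd  M[L2]=20
step 2: P1: store L7 := 11  ⟶  IMI  (L7)  txn=BusRdX  M[L7]=60
step 3: P0: load  L7  ⟶  SSI  (L7)  txn=BusRd+Flush  M[L7]=11
step 4: P0: load  L7  ⟶  SSI  (L7)  txn=∅  M[L7]=11
step 5: P0: store L6 := 58  ⟶  MII  (L6)  txn=BusRdX  M[L6]=40
step 6: P2: store L7 := 38  ⟶  IIM  (L7)  txn=BusRdX  M[L7]=11
step 7: P1: store L7 := 81  ⟶  IMI  (L7)  txn=BusRdX+Flush  M[L7]=38
step 8: P0: store L7 := 90  ⟶  MII  (L7)  txn=BusRdX+Flush  M[L7]=81
step 9: P1: store L5 := 67  ⟶  IMI  (L5)  txn=BusRdX  M[L5]=10
step 10: P0: load  L6  ⟶  MII  (L6)  txn=∅  M[L6]=40
step 11: P0: load  L1  ⟶  EII  (L1)  txn=BusRd  M[L1]=60
step 12: P1: store L7 := 26  ⟶  IMI  (L7)  txn=BusRdX+Flush  M[L7]=90
step 13: P0: store L7 := 38  ⟶  MII  (L7)  txn=BusRdX+Flush  M[L7]=26
step 14: P0: store L6 := 9  ⟶  MII  (L6)  txn=∅  M[L6]=40
step 15: P0: store L7 := 85  ⟶  MII  (L7)  txn=∅  M[L7]=26
step 16: P1: load  L5  ⟶  IMI  (L5)  txn=∅  M[L5]=10
step 17: P0: load  L7  ⟶  MII  (L7)  txn=∅  M[L7]=26
step 18: P0: load  L7  ⟶  MII  (L7)  txn=∅  M[L7]=26
step 19: P1: store L1 := 94  ⟶  IMI  (L1)  txn=BusRdX  M[L1]=60
step 20: P1: load  L7  ⟶  SSI  (L7)  txn=BusRd+Flush  M[L7]=85
step 21: P1: load  L6  ⟶  SSI  (L6)  txn=BusRd+Flush  M[L6]=9
step 22: P0: store L0 := 25  ⟶  MII  (L0)  txn=BusRdX  M[L0]=80
step 23: P1: load  L1  ⟶  IMI  (L1)  txn=∅  M[L1]=60
step 24: P0: store L2 := 12  ⟶  MII  (L2)  txn=∅  M[L2]=20
step 25: P1: load  L3  ⟶  IEI  (L3)  txn=BusRd  M[L3]=90
step 26: P0: store L7 := 16  ⟶  MII  (L7)  txn=BusUpgr  M[L7]=85
step 27: P2: load  L7  ⟶  SIS  (L7)  txn=BusRd+Flush  M[L7]=16
step 28: P2: load  L5  ⟶  ISS  (L5)  txn=BusRd+Flush  M[L5]=67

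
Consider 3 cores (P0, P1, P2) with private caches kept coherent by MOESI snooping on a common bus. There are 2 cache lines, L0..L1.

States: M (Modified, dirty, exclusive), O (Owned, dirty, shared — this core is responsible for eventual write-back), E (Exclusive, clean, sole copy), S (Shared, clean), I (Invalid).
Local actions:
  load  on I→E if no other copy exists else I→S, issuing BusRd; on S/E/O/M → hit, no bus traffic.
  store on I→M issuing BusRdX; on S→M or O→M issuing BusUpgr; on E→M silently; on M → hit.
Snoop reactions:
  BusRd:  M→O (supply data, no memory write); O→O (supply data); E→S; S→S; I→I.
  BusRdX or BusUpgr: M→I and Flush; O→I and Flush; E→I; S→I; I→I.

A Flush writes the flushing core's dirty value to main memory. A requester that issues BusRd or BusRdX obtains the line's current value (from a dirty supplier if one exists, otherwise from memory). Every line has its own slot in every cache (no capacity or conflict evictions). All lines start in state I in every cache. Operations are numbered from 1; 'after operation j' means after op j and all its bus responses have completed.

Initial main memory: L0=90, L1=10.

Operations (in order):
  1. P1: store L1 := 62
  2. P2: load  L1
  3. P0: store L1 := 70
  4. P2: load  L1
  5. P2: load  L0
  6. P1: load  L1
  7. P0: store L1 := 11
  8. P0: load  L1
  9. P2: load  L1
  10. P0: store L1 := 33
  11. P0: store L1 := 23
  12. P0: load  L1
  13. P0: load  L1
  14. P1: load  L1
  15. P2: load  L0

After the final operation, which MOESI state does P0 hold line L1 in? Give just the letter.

state = O

1. P1: store L1 := 62  bus=[BusRdX]  L1: P0=I P1=M P2=I  mem[L1]=10
2. P2: load  L1  bus=[BusRd]  L1: P0=I P1=O P2=S  mem[L1]=10
3. P0: store L1 := 70  bus=[BusRdX,Flush]  L1: P0=M P1=I P2=I  mem[L1]=62
4. P2: load  L1  bus=[BusRd]  L1: P0=O P1=I P2=S  mem[L1]=62
5. P2: load  L0  bus=[BusRd]  L0: P0=I P1=I P2=E  mem[L0]=90
6. P1: load  L1  bus=[BusRd]  L1: P0=O P1=S P2=S  mem[L1]=62
7. P0: store L1 := 11  bus=[BusUpgr]  L1: P0=M P1=I P2=I  mem[L1]=62
8. P0: load  L1  bus=[-]  L1: P0=M P1=I P2=I  mem[L1]=62
9. P2: load  L1  bus=[BusRd]  L1: P0=O P1=I P2=S  mem[L1]=62
10. P0: store L1 := 33  bus=[BusUpgr]  L1: P0=M P1=I P2=I  mem[L1]=62
11. P0: store L1 := 23  bus=[-]  L1: P0=M P1=I P2=I  mem[L1]=62
12. P0: load  L1  bus=[-]  L1: P0=M P1=I P2=I  mem[L1]=62
13. P0: load  L1  bus=[-]  L1: P0=M P1=I P2=I  mem[L1]=62
14. P1: load  L1  bus=[BusRd]  L1: P0=O P1=S P2=I  mem[L1]=62
15. P2: load  L0  bus=[-]  L0: P0=I P1=I P2=E  mem[L0]=90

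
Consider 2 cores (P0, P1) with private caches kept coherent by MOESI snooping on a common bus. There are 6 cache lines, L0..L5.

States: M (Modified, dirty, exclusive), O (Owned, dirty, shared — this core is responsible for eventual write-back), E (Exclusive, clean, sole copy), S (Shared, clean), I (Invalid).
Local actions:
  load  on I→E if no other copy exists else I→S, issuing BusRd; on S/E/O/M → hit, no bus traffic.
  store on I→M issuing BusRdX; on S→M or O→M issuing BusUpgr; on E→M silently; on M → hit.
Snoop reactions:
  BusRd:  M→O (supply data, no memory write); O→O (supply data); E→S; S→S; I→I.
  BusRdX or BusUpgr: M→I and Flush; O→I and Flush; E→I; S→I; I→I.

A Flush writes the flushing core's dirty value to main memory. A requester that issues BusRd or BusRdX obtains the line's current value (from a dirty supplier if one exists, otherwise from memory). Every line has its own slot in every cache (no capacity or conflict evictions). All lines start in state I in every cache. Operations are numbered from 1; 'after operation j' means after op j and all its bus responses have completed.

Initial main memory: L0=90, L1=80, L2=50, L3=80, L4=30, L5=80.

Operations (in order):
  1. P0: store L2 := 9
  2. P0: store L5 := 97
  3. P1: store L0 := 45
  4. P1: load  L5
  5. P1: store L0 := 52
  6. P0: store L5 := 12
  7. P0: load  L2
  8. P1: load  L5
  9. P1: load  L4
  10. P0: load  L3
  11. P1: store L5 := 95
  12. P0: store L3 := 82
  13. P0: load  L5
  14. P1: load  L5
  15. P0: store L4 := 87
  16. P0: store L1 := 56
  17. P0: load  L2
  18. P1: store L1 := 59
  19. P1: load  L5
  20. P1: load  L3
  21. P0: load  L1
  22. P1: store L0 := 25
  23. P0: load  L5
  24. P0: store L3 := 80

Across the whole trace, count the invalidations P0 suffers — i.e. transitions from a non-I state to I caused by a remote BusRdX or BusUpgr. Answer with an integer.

invalidations = 2

  op1 P0: store L2 := 9 → M/I on L2; bus BusRdX; mem=50
  op2 P0: store L5 := 97 → M/I on L5; bus BusRdX; mem=80
  op3 P1: store L0 := 45 → I/M on L0; bus BusRdX; mem=90
  op4 P1: load  L5 → O/S on L5; bus BusRd; mem=80
  op5 P1: store L0 := 52 → I/M on L0; bus (none); mem=90
  op6 P0: store L5 := 12 → M/I on L5; bus BusUpgr; mem=80
  op7 P0: load  L2 → M/I on L2; bus (none); mem=50
  op8 P1: load  L5 → O/S on L5; bus BusRd; mem=80
  op9 P1: load  L4 → I/E on L4; bus BusRd; mem=30
  op10 P0: load  L3 → E/I on L3; bus BusRd; mem=80
  op11 P1: store L5 := 95 → I/M on L5; bus BusUpgr Flush; mem=12
  op12 P0: store L3 := 82 → M/I on L3; bus (none); mem=80
  op13 P0: load  L5 → S/O on L5; bus BusRd; mem=12
  op14 P1: load  L5 → S/O on L5; bus (none); mem=12
  op15 P0: store L4 := 87 → M/I on L4; bus BusRdX; mem=30
  op16 P0: store L1 := 56 → M/I on L1; bus BusRdX; mem=80
  op17 P0: load  L2 → M/I on L2; bus (none); mem=50
  op18 P1: store L1 := 59 → I/M on L1; bus BusRdX Flush; mem=56
  op19 P1: load  L5 → S/O on L5; bus (none); mem=12
  op20 P1: load  L3 → O/S on L3; bus BusRd; mem=80
  op21 P0: load  L1 → S/O on L1; bus BusRd; mem=56
  op22 P1: store L0 := 25 → I/M on L0; bus (none); mem=90
  op23 P0: load  L5 → S/O on L5; bus (none); mem=12
  op24 P0: store L3 := 80 → M/I on L3; bus BusUpgr; mem=80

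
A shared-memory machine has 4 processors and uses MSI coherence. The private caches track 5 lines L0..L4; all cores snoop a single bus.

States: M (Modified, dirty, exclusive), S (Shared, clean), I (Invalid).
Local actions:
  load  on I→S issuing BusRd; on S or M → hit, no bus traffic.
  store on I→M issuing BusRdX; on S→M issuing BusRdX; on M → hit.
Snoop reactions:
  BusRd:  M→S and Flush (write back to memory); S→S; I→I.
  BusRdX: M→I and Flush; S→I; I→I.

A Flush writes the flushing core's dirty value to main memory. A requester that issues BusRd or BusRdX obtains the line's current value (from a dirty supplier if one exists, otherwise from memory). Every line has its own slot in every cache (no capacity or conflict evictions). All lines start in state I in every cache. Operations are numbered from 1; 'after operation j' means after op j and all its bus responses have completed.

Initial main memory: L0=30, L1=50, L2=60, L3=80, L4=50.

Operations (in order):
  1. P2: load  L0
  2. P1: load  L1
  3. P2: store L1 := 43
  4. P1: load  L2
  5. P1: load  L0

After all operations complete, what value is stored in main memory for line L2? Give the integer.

memory[L2] = 60

  op1 P2: load  L0 → I/I/S/I on L0; bus BusRd; mem=30
  op2 P1: load  L1 → I/S/I/I on L1; bus BusRd; mem=50
  op3 P2: store L1 := 43 → I/I/M/I on L1; bus BusRdX; mem=50
  op4 P1: load  L2 → I/S/I/I on L2; bus BusRd; mem=60
  op5 P1: load  L0 → I/S/S/I on L0; bus BusRd; mem=30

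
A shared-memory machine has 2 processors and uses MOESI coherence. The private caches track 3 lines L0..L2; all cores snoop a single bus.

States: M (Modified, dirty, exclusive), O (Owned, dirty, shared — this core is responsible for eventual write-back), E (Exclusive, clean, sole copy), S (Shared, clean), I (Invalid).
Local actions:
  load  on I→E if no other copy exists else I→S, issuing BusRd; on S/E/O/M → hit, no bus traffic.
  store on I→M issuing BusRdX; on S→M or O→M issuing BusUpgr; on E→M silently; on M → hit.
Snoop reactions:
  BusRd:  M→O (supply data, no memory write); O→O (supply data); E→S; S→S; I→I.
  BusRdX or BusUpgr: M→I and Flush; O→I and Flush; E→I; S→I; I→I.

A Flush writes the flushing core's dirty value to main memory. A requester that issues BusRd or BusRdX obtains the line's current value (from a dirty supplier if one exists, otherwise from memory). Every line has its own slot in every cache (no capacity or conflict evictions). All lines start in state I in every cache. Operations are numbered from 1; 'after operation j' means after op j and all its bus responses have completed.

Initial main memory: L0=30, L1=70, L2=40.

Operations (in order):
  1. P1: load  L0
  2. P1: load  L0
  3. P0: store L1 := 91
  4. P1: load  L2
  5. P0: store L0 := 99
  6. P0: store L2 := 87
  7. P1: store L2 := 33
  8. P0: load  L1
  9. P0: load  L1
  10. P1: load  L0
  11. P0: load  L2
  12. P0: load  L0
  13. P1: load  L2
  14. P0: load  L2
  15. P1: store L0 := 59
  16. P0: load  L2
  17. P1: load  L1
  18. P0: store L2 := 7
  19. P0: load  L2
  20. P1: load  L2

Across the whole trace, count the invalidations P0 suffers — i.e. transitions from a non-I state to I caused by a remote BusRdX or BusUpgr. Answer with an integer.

invalidations = 2

1. P1: load  L0  bus=[BusRd]  L0: P0=I P1=E  mem[L0]=30
2. P1: load  L0  bus=[-]  L0: P0=I P1=E  mem[L0]=30
3. P0: store L1 := 91  bus=[BusRdX]  L1: P0=M P1=I  mem[L1]=70
4. P1: load  L2  bus=[BusRd]  L2: P0=I P1=E  mem[L2]=40
5. P0: store L0 := 99  bus=[BusRdX]  L0: P0=M P1=I  mem[L0]=30
6. P0: store L2 := 87  bus=[BusRdX]  L2: P0=M P1=I  mem[L2]=40
7. P1: store L2 := 33  bus=[BusRdX,Flush]  L2: P0=I P1=M  mem[L2]=87
8. P0: load  L1  bus=[-]  L1: P0=M P1=I  mem[L1]=70
9. P0: load  L1  bus=[-]  L1: P0=M P1=I  mem[L1]=70
10. P1: load  L0  bus=[BusRd]  L0: P0=O P1=S  mem[L0]=30
11. P0: load  L2  bus=[BusRd]  L2: P0=S P1=O  mem[L2]=87
12. P0: load  L0  bus=[-]  L0: P0=O P1=S  mem[L0]=30
13. P1: load  L2  bus=[-]  L2: P0=S P1=O  mem[L2]=87
14. P0: load  L2  bus=[-]  L2: P0=S P1=O  mem[L2]=87
15. P1: store L0 := 59  bus=[BusUpgr,Flush]  L0: P0=I P1=M  mem[L0]=99
16. P0: load  L2  bus=[-]  L2: P0=S P1=O  mem[L2]=87
17. P1: load  L1  bus=[BusRd]  L1: P0=O P1=S  mem[L1]=70
18. P0: store L2 := 7  bus=[BusUpgr,Flush]  L2: P0=M P1=I  mem[L2]=33
19. P0: load  L2  bus=[-]  L2: P0=M P1=I  mem[L2]=33
20. P1: load  L2  bus=[BusRd]  L2: P0=O P1=S  mem[L2]=33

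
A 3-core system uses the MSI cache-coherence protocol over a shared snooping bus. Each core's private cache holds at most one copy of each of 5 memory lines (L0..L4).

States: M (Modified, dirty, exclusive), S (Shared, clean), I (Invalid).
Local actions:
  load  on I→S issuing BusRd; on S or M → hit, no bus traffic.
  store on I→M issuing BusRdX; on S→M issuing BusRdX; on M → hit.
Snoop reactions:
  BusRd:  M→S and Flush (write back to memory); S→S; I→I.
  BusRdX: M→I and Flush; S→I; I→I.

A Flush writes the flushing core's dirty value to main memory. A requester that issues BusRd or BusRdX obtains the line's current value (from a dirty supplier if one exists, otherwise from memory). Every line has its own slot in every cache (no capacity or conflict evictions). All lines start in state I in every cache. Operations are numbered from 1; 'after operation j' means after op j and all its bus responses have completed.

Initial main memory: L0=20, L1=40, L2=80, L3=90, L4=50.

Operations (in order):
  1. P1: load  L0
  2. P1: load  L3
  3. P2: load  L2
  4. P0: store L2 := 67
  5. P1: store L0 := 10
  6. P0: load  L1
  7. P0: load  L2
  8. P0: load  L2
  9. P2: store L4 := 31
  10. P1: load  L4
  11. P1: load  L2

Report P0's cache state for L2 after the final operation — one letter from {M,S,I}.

step 1: P1: load  L0  ⟶  ISI  (L0)  txn=BusRd  M[L0]=20
step 2: P1: load  L3  ⟶  ISI  (L3)  txn=BusRd  M[L3]=90
step 3: P2: load  L2  ⟶  IIS  (L2)  txn=BusRd  M[L2]=80
step 4: P0: store L2 := 67  ⟶  MII  (L2)  txn=BusRdX  M[L2]=80
step 5: P1: store L0 := 10  ⟶  IMI  (L0)  txn=BusRdX  M[L0]=20
step 6: P0: load  L1  ⟶  SII  (L1)  txn=BusRd  M[L1]=40
step 7: P0: load  L2  ⟶  MII  (L2)  txn=∅  M[L2]=80
step 8: P0: load  L2  ⟶  MII  (L2)  txn=∅  M[L2]=80
step 9: P2: store L4 := 31  ⟶  IIM  (L4)  txn=BusRdX  M[L4]=50
step 10: P1: load  L4  ⟶  ISS  (L4)  txn=BusRd+Flush  M[L4]=31
step 11: P1: load  L2  ⟶  SSI  (L2)  txn=BusRd+Flush  M[L2]=67

state = S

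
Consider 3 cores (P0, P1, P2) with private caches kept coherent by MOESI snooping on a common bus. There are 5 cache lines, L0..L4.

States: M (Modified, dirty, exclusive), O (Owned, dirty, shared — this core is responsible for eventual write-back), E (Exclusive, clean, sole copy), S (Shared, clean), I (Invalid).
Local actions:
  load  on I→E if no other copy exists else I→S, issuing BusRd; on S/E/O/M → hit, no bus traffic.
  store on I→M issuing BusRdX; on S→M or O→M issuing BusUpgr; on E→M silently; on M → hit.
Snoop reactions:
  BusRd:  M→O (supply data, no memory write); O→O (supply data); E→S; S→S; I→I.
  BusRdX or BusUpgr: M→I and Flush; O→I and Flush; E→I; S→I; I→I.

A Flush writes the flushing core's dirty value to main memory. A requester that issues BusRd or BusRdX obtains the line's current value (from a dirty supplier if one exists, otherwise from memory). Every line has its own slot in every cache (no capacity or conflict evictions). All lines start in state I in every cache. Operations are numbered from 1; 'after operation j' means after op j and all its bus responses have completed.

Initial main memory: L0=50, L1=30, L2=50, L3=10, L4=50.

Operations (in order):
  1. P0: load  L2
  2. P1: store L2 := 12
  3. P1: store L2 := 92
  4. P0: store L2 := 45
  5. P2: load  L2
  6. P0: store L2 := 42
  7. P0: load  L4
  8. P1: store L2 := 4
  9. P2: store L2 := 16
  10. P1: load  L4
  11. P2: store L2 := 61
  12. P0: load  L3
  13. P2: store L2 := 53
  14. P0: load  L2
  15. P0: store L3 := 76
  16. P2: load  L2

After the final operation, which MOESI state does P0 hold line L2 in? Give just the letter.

state = S

1. P0: load  L2  bus=[BusRd]  L2: P0=E P1=I P2=I  mem[L2]=50
2. P1: store L2 := 12  bus=[BusRdX]  L2: P0=I P1=M P2=I  mem[L2]=50
3. P1: store L2 := 92  bus=[-]  L2: P0=I P1=M P2=I  mem[L2]=50
4. P0: store L2 := 45  bus=[BusRdX,Flush]  L2: P0=M P1=I P2=I  mem[L2]=92
5. P2: load  L2  bus=[BusRd]  L2: P0=O P1=I P2=S  mem[L2]=92
6. P0: store L2 := 42  bus=[BusUpgr]  L2: P0=M P1=I P2=I  mem[L2]=92
7. P0: load  L4  bus=[BusRd]  L4: P0=E P1=I P2=I  mem[L4]=50
8. P1: store L2 := 4  bus=[BusRdX,Flush]  L2: P0=I P1=M P2=I  mem[L2]=42
9. P2: store L2 := 16  bus=[BusRdX,Flush]  L2: P0=I P1=I P2=M  mem[L2]=4
10. P1: load  L4  bus=[BusRd]  L4: P0=S P1=S P2=I  mem[L4]=50
11. P2: store L2 := 61  bus=[-]  L2: P0=I P1=I P2=M  mem[L2]=4
12. P0: load  L3  bus=[BusRd]  L3: P0=E P1=I P2=I  mem[L3]=10
13. P2: store L2 := 53  bus=[-]  L2: P0=I P1=I P2=M  mem[L2]=4
14. P0: load  L2  bus=[BusRd]  L2: P0=S P1=I P2=O  mem[L2]=4
15. P0: store L3 := 76  bus=[-]  L3: P0=M P1=I P2=I  mem[L3]=10
16. P2: load  L2  bus=[-]  L2: P0=S P1=I P2=O  mem[L2]=4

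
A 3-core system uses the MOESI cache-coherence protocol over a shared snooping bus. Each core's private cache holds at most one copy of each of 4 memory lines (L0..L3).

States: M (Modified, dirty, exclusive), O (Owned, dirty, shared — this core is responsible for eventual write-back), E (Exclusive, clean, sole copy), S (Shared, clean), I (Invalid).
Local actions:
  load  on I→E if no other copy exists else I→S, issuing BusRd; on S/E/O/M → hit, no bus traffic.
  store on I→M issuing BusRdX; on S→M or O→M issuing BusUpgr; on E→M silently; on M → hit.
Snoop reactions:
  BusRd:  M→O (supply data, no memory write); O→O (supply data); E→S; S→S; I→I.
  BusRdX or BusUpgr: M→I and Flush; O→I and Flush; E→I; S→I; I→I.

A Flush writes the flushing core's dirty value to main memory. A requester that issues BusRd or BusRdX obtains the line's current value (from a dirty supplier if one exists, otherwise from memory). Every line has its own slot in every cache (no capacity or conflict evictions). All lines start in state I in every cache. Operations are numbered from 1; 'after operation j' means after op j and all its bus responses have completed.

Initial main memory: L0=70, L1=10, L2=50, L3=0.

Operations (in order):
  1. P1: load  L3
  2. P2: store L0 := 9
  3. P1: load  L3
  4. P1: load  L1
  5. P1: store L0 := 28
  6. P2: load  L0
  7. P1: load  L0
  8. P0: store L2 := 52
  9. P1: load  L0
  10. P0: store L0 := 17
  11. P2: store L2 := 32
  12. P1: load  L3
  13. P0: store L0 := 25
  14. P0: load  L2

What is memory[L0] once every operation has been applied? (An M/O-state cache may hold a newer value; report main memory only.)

memory[L0] = 28

step 1: P1: load  L3  ⟶  IEI  (L3)  txn=BusRd  M[L3]=0
step 2: P2: store L0 := 9  ⟶  IIM  (L0)  txn=BusRdX  M[L0]=70
step 3: P1: load  L3  ⟶  IEI  (L3)  txn=∅  M[L3]=0
step 4: P1: load  L1  ⟶  IEI  (L1)  txn=BusRd  M[L1]=10
step 5: P1: store L0 := 28  ⟶  IMI  (L0)  txn=BusRdX+Flush  M[L0]=9
step 6: P2: load  L0  ⟶  IOS  (L0)  txn=BusRd  M[L0]=9
step 7: P1: load  L0  ⟶  IOS  (L0)  txn=∅  M[L0]=9
step 8: P0: store L2 := 52  ⟶  MII  (L2)  txn=BusRdX  M[L2]=50
step 9: P1: load  L0  ⟶  IOS  (L0)  txn=∅  M[L0]=9
step 10: P0: store L0 := 17  ⟶  MII  (L0)  txn=BusRdX+Flush  M[L0]=28
step 11: P2: store L2 := 32  ⟶  IIM  (L2)  txn=BusRdX+Flush  M[L2]=52
step 12: P1: load  L3  ⟶  IEI  (L3)  txn=∅  M[L3]=0
step 13: P0: store L0 := 25  ⟶  MII  (L0)  txn=∅  M[L0]=28
step 14: P0: load  L2  ⟶  SIO  (L2)  txn=BusRd  M[L2]=52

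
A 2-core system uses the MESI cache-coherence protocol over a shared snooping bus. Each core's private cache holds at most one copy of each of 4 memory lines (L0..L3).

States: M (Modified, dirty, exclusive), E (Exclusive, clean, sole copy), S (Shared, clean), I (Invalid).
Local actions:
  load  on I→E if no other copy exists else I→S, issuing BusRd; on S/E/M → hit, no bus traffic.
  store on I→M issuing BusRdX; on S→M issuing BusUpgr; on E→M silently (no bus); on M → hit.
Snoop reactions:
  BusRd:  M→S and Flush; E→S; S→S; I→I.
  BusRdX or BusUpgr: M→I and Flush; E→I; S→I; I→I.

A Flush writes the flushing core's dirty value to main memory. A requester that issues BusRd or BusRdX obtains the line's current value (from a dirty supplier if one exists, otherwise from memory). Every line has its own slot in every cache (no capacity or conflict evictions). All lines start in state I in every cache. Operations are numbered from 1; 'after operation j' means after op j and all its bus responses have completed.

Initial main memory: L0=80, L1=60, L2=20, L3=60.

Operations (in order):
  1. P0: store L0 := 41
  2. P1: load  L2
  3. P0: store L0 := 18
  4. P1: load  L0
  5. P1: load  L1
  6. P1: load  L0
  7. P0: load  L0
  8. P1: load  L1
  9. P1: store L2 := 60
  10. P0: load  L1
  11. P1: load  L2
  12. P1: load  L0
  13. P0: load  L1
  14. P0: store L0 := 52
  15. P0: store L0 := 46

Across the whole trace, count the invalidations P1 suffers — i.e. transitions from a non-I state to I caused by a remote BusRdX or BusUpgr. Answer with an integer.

1. P0: store L0 := 41  bus=[BusRdX]  L0: P0=M P1=I  mem[L0]=80
2. P1: load  L2  bus=[BusRd]  L2: P0=I P1=E  mem[L2]=20
3. P0: store L0 := 18  bus=[-]  L0: P0=M P1=I  mem[L0]=80
4. P1: load  L0  bus=[BusRd,Flush]  L0: P0=S P1=S  mem[L0]=18
5. P1: load  L1  bus=[BusRd]  L1: P0=I P1=E  mem[L1]=60
6. P1: load  L0  bus=[-]  L0: P0=S P1=S  mem[L0]=18
7. P0: load  L0  bus=[-]  L0: P0=S P1=S  mem[L0]=18
8. P1: load  L1  bus=[-]  L1: P0=I P1=E  mem[L1]=60
9. P1: store L2 := 60  bus=[-]  L2: P0=I P1=M  mem[L2]=20
10. P0: load  L1  bus=[BusRd]  L1: P0=S P1=S  mem[L1]=60
11. P1: load  L2  bus=[-]  L2: P0=I P1=M  mem[L2]=20
12. P1: load  L0  bus=[-]  L0: P0=S P1=S  mem[L0]=18
13. P0: load  L1  bus=[-]  L1: P0=S P1=S  mem[L1]=60
14. P0: store L0 := 52  bus=[BusUpgr]  L0: P0=M P1=I  mem[L0]=18
15. P0: store L0 := 46  bus=[-]  L0: P0=M P1=I  mem[L0]=18

invalidations = 1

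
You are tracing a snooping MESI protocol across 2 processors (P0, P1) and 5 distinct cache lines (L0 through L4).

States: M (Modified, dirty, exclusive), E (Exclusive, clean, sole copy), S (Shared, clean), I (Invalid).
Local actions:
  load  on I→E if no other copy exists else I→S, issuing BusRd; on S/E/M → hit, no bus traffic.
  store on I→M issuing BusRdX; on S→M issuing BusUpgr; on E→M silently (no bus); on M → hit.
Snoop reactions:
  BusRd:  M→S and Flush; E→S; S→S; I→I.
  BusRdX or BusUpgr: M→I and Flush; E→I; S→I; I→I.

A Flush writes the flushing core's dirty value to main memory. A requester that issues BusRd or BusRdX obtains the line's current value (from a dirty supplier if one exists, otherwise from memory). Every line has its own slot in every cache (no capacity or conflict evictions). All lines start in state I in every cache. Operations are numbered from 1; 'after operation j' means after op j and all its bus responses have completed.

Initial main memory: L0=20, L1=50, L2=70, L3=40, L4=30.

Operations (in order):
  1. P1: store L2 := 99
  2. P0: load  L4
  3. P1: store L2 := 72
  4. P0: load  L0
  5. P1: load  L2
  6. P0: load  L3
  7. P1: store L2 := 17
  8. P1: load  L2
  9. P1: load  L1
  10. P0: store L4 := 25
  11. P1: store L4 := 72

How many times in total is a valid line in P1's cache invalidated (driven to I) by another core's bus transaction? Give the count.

invalidations = 0

[1] P1: store L2 := 99 | P0:I, P1:M(99) | bus: BusRdX
[2] P0: load  L4 | P0:E(30), P1:I | bus: BusRd
[3] P1: store L2 := 72 | P0:I, P1:M(72) | bus: none
[4] P0: load  L0 | P0:E(20), P1:I | bus: BusRd
[5] P1: load  L2 | P0:I, P1:M(72) | bus: none
[6] P0: load  L3 | P0:E(40), P1:I | bus: BusRd
[7] P1: store L2 := 17 | P0:I, P1:M(17) | bus: none
[8] P1: load  L2 | P0:I, P1:M(17) | bus: none
[9] P1: load  L1 | P0:I, P1:E(50) | bus: BusRd
[10] P0: store L4 := 25 | P0:M(25), P1:I | bus: none
[11] P1: store L4 := 72 | P0:I, P1:M(72) | bus: BusRdX,Flush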